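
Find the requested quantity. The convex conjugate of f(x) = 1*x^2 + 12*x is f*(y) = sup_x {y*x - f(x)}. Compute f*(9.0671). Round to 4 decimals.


f*(y) = sup_x {y*x - a*x^2 - b*x} = sup_x {(y-b)*x - a*x^2}
FOC: (y - b) - 2a*x = 0 => x* = (y - b)/(2a)
x* = (9.0671 - 12)/(2*1) = -1.4665
f*(9.0671) = (y-b)^2/(4a) = (9.0671 - 12)^2/(4*1)
= 8.6019/4 = 2.1505


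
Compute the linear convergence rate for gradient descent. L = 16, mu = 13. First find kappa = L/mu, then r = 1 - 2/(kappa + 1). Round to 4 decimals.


Step 1: Compute the condition number.
kappa = L/mu = 16/13 = 1.2308
Step 2: Compute the convergence rate.
r = 1 - 2/(kappa + 1) = 1 - 2*mu/(L + mu) = (L - mu)/(L + mu) = 3/29 = 0.1034


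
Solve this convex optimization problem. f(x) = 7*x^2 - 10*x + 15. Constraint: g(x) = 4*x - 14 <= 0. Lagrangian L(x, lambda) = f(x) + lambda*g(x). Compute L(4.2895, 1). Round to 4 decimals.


Step 1: Evaluate f(x).
f(4.2895) = 7*4.2895^2 - 10*4.2895 + 15 = 100.9037
Step 2: Evaluate g(x).
g(4.2895) = 4*4.2895 - 14 = 3.158
Step 3: Compute Lagrangian.
L = 100.9037 + 1*3.158 = 104.0617


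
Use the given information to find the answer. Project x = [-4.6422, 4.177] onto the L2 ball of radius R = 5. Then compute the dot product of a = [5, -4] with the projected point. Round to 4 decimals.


Step 1: Compute ||x|| (intermediates to 6 decimals).
||x|| = sqrt((-4.6422)^2 + 4.177^2) = 6.244786
Step 2: Project.
Since ||x|| > R, scale = R/||x|| = 5/6.244786 = 0.800668, proj(x) = scale * x
proj(x) = [-3.716861, 3.34439]
Step 3: Dot product.
a^T * proj(x) = 5*(-3.716861) - 4*3.34439 = -31.9619


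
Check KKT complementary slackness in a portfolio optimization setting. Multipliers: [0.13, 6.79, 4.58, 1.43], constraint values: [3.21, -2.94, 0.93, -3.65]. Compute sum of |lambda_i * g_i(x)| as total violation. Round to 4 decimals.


KKT complementary slackness check:
lambda_1 * g_1 = 0.13 * 3.21 = 0.4173
lambda_2 * g_2 = 6.79 * -2.94 = -19.9626
lambda_3 * g_3 = 4.58 * 0.93 = 4.2594
lambda_4 * g_4 = 1.43 * -3.65 = -5.2195
Total violation = 0.4173 + 19.9626 + 4.2594 + 5.2195 = 29.8588


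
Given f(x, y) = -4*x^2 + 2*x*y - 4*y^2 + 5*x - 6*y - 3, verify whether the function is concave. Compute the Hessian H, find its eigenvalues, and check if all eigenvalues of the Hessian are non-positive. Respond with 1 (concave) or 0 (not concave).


The Hessian of f(x,y) = -4*x^2 + 2*x*y - 4*y^2 + 5*x - 6*y - 3 is:
H = [[-8, 2], [2, -8]]
Trace = -8 - 8 = -16
Determinant = -8*-8 - (2)^2 = 60
Discriminant = (-16)^2 - 4*60 = 16.0
Eigenvalues: lambda_1 = -10.0, lambda_2 = -6.0
The function is concave.

1


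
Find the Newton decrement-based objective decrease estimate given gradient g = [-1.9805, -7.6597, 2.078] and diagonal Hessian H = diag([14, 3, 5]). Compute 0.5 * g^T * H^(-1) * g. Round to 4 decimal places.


Step 1: H is diagonal, so H^(-1) * g = [-0.1415, -2.5532, 0.4156].
Step 2: g^T H^(-1) g = sum_i g_i^2 / H_ii
  = (-1.9805)^2/14 + (-7.6597)^2/3 + (2.078)^2/5
  = 0.2802 + 19.557 + 0.8636 = 20.7008
Step 3: Objective decrease = 0.5 * g^T H^(-1) g = 10.3504


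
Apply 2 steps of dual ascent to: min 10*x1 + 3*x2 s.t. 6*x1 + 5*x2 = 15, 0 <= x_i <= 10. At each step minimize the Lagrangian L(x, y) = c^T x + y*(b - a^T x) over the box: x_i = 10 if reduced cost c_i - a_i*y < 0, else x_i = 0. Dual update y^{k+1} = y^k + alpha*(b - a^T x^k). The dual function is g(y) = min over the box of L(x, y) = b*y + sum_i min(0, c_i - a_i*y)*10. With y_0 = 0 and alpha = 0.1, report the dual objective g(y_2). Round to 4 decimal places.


Dual ascent for LP: min 10*x1 + 3*x2, 6*x1 + 5*x2 = 15, 0 <= x_i <= 10
Step 1: y^k = 0.0, reduced costs: (10.0, 3.0)
  x^k = (0.0, 0.0), subgradient = b - a^T x = 15.0
  y^{k+1} = 0.0 + 0.1*15.0 = 1.5
Step 2: y^k = 1.5, reduced costs: (1.0, -4.5)
  x^k = (0.0, 10.0), subgradient = b - a^T x = -35.0
  y^{k+1} = 1.5 + 0.1*-35.0 = -2.0
Dual objective at y_2 = -2.0: reduced costs (22.0, 13.0), box minimizer x = (0.0, 0.0)
g(y_2) = b*y + (c1 - a1*y)*x1 + (c2 - a2*y)*x2 = 15*(-2.0) + 22.0*0.0 + 13.0*0.0 = -30.0 + 0.0 + 0.0 = -30.0


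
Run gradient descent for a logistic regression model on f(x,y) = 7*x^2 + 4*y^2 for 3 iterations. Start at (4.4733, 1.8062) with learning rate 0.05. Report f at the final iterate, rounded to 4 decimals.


Gradient descent on f(x,y) = 7*x^2 + 4*y^2.
Starting point: (4.4733, 1.8062), alpha = 0.05
Step 1: grad_x = 2*7*4.4733 = 62.6262, grad_y = 2*4*1.8062 = 14.4496
  x_1 = 4.4733 - 0.05*62.6262 = 1.342
  y_1 = 1.8062 - 0.05*14.4496 = 1.0837
Step 2: grad_x = 2*7*1.342 = 18.7879, grad_y = 2*4*1.0837 = 8.6698
  x_2 = 1.342 - 0.05*18.7879 = 0.4026
  y_2 = 1.0837 - 0.05*8.6698 = 0.6502
Step 3: grad_x = 2*7*0.4026 = 5.6364, grad_y = 2*4*0.6502 = 5.2019
  x_3 = 0.4026 - 0.05*5.6364 = 0.1208
  y_3 = 0.6502 - 0.05*5.2019 = 0.3901
f(0.1208, 0.3901) = 7*0.1208^2 + 4*0.3901^2 = 0.7109


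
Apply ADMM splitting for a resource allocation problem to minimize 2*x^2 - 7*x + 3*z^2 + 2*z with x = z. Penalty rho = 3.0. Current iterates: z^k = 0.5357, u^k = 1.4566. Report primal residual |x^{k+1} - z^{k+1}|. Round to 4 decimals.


ADMM iteration with rho = 3.0, z^k = 0.5357, u^k = 1.4566
Step 1: x-update.
Minimize 2*x^2 - 7*x + (3.0/2)*(x - 0.5357 + 1.4566)^2
FOC: (2*2 + 3.0)*x = 7 + 3.0*(0.5357 - 1.4566)
x^{k+1} = 0.6053
Step 2: z-update.
Minimize 3*z^2 + 2*z + (3.0/2)*(0.6053 - z + 1.4566)^2
FOC: (2*3 + 3.0)*z = -2 + 3.0*(0.6053 + 1.4566)
z^{k+1} = 0.4651
Step 3: u-update.
u^{k+1} = 1.4566 + 0.6053 - 0.4651 = 1.5968
Step 4: Primal residual = |0.6053 - 0.4651| = 0.1402


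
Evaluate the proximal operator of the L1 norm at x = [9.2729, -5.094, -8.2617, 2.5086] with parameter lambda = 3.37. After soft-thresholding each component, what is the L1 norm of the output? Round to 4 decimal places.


Soft-thresholding with lambda = 3.37:
prox(9.2729) = sign(9.2729)*max(|9.2729| - 3.37, 0) = 5.9029
prox(-5.094) = sign(-5.094)*max(|-5.094| - 3.37, 0) = -1.724
prox(-8.2617) = sign(-8.2617)*max(|-8.2617| - 3.37, 0) = -4.8917
prox(2.5086) = sign(2.5086)*max(|2.5086| - 3.37, 0) = 0.0
prox(x) = [5.9029, -1.724, -4.8917, 0.0]
||prox(x)||_1 = 5.9029 + 1.724 + 4.8917 + 0.0 = 12.5186


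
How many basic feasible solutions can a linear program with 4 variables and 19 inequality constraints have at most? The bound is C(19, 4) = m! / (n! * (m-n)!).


Each vertex corresponds to some choice of n active constraints out of m, so the number of vertices is at most C(m, n) = m! / (n!(m-n)!).
m = 19, n = 4
Numerator: 19 * 18 * 17 * 16
Denominator: 4! = 24
C(19, 4) = 3876


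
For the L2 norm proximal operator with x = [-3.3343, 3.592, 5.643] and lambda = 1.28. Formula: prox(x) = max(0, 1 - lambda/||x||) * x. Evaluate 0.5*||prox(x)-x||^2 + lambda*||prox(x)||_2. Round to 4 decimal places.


Step 1: Compute ||x||.
||x|| = 7.4742
Step 2: Compute scaling factor.
scale = max(0, 1 - 1.28/7.4742) = 0.8287
Step 3: prox(x) = [-2.7633, 2.9768, 4.6766]
||prox(x)|| = 6.1942
Step 4: Proximal objective.
0.5*||prox-x||^2 = 0.8192
lambda*||prox|| = 7.9286
Total = 8.7478


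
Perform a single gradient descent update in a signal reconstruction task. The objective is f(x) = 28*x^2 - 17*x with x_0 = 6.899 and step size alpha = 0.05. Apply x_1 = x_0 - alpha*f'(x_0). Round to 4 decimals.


We compute the gradient at x_0 and apply the update.
f'(x) = 56*x - 17
f'(6.899) = 56*6.899 - 17 = 369.344
x_1 = 6.899 - 0.05*369.344 = -11.5682


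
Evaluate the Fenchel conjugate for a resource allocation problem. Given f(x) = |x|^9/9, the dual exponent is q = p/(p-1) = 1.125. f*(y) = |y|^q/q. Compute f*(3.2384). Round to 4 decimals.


The conjugate exponent q satisfies 1/p + 1/q = 1.
p = 9, so q = 9/(9 - 1) = 1.125
|y|^q = 3.2384^1.125 = 3.7508
f*(3.2384) = 3.7508 / 1.125 = 3.334


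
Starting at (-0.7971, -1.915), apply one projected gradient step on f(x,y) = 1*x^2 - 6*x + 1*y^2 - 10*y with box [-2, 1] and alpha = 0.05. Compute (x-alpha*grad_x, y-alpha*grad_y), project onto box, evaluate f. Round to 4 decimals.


Step 1: Compute gradient at (-0.7971, -1.915).
grad_x = 2*1*-0.7971 - 6 = -7.5942
grad_y = 2*1*-1.915 - 10 = -13.83
Step 2: Gradient step.
x_raw = -0.7971 - 0.05*-7.5942 = -0.4174
y_raw = -1.915 - 0.05*-13.83 = -1.2235
Step 3: Project onto [-2, 1].
x_proj = clip(-0.4174) = -0.4174
y_proj = clip(-1.2235) = -1.2235
Step 4: Evaluate f.
f(-0.4174, -1.2235) = 16.4105


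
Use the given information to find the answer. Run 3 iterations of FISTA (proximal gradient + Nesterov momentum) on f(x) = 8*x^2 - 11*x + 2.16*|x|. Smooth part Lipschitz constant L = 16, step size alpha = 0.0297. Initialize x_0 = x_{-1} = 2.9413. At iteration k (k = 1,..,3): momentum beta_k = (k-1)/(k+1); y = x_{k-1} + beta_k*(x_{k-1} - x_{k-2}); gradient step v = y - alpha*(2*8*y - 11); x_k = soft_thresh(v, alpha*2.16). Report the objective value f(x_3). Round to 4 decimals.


FISTA on f(x) = 8*x^2 - 11*x + 2.16*|x|
L = 16, alpha = 0.0297
Iteration 1: beta = 0.0, y = 2.9413 + 0.0*(2.9413 - 2.9413) = 2.9413
  grad(y) = 36.0608, v = y - alpha*grad = 1.8703
  prox(v) = soft_thresh(1.8703, 0.0642) = 1.8061
Iteration 2: beta = 0.3333, y = 1.8061 + 0.3333*(1.8061 - 2.9413) = 1.4278
  grad(y) = 11.8441, v = y - alpha*grad = 1.076
  prox(v) = soft_thresh(1.076, 0.0642) = 1.0118
Iteration 3: beta = 0.5, y = 1.0118 + 0.5*(1.0118 - 1.8061) = 0.6147
  grad(y) = -1.1651, v = y - alpha*grad = 0.6493
  prox(v) = soft_thresh(0.6493, 0.0642) = 0.5851
f(x_3) = 8*0.5851^2 - 11*0.5851 + 2.16*|0.5851| = -2.4335


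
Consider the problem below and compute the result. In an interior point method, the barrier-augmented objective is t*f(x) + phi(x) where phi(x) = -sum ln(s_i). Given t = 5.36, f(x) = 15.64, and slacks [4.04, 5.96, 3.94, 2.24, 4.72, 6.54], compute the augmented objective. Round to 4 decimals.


Step 1: Compute log-barrier.
ln values: [1.3962, 1.7851, 1.3712, 0.8065, 1.5518, 1.8779]
phi = -(1.3962 + 1.7851 + 1.3712 + 0.8065 + 1.5518 + 1.8779) = -8.7887
Step 2: Compute augmented objective.
t*f(x) = 5.36*15.64 = 83.8304
Total = 83.8304 - 8.7887 = 75.0417


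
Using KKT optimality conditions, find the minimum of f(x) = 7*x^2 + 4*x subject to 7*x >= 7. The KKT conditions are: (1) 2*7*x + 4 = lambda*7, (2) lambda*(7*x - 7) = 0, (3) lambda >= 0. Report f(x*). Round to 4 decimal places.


Step 1: Try lambda = 0 (constraint inactive).
x_unc = -4/(2*7) = -0.2857
Check: 7*-0.2857 = -1.9999 < 7 -- violated!
Step 2: Constraint must be active: 7*x = 7
x* = 7/7 = 1.0
lambda = (2*7*1.0 + 4)/7 = 2.5714
Step 3: Compute optimal value.
f(x*) = 7*1.0^2 + 4*1.0 = 11.0


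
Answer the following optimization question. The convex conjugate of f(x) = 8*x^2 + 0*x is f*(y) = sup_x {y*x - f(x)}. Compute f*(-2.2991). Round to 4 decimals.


f*(y) = sup_x {y*x - a*x^2 - b*x} = sup_x {(y-b)*x - a*x^2}
FOC: (y - b) - 2a*x = 0 => x* = (y - b)/(2a)
x* = (-2.2991 - 0)/(2*8) = -0.1437
f*(-2.2991) = (y-b)^2/(4a) = (-2.2991 - 0)^2/(4*8)
= 5.2859/32 = 0.1652


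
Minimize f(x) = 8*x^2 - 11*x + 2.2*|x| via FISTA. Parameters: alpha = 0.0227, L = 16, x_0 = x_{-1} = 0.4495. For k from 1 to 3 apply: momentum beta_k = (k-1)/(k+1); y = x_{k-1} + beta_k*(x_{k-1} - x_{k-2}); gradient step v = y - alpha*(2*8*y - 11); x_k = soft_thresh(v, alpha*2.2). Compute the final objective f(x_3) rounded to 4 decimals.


FISTA on f(x) = 8*x^2 - 11*x + 2.2*|x|
L = 16, alpha = 0.0227
Iteration 1: beta = 0.0, y = 0.4495 + 0.0*(0.4495 - 0.4495) = 0.4495
  grad(y) = -3.808, v = y - alpha*grad = 0.5359
  prox(v) = soft_thresh(0.5359, 0.0499) = 0.486
Iteration 2: beta = 0.3333, y = 0.486 + 0.3333*(0.486 - 0.4495) = 0.4982
  grad(y) = -3.0293, v = y - alpha*grad = 0.5669
  prox(v) = soft_thresh(0.5669, 0.0499) = 0.517
Iteration 3: beta = 0.5, y = 0.517 + 0.5*(0.517 - 0.486) = 0.5325
  grad(y) = -2.4802, v = y - alpha*grad = 0.5888
  prox(v) = soft_thresh(0.5888, 0.0499) = 0.5388
f(x_3) = 8*0.5388^2 - 11*0.5388 + 2.2*|0.5388| = -2.419


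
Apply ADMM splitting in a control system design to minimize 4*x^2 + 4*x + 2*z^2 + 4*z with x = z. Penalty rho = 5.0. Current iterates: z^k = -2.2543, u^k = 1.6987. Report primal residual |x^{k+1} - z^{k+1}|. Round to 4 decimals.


ADMM iteration with rho = 5.0, z^k = -2.2543, u^k = 1.6987
Step 1: x-update.
Minimize 4*x^2 + 4*x + (5.0/2)*(x + 2.2543 + 1.6987)^2
FOC: (2*4 + 5.0)*x = -4 + 5.0*(-2.2543 - 1.6987)
x^{k+1} = -1.8281
Step 2: z-update.
Minimize 2*z^2 + 4*z + (5.0/2)*(-1.8281 - z + 1.6987)^2
FOC: (2*2 + 5.0)*z = -4 + 5.0*(-1.8281 + 1.6987)
z^{k+1} = -0.5163
Step 3: u-update.
u^{k+1} = 1.6987 - 1.8281 + 0.5163 = 0.3869
Step 4: Primal residual = |-1.8281 + 0.5163| = 1.3118


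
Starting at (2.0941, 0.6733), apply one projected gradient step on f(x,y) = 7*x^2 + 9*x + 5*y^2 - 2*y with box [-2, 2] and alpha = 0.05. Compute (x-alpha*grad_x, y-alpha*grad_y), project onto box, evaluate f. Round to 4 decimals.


Step 1: Compute gradient at (2.0941, 0.6733).
grad_x = 2*7*2.0941 + 9 = 38.3174
grad_y = 2*5*0.6733 - 2 = 4.733
Step 2: Gradient step.
x_raw = 2.0941 - 0.05*38.3174 = 0.1782
y_raw = 0.6733 - 0.05*4.733 = 0.4367
Step 3: Project onto [-2, 2].
x_proj = clip(0.1782) = 0.1782
y_proj = clip(0.4367) = 0.4367
Step 4: Evaluate f.
f(0.1782, 0.4367) = 1.9064


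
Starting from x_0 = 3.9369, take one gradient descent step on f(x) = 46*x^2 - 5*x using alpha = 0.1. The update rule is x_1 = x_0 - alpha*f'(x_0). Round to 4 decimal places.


We compute the gradient at x_0 and apply the update.
f'(x) = 92*x - 5
f'(3.9369) = 92*3.9369 - 5 = 357.1948
x_1 = 3.9369 - 0.1*357.1948 = -31.7826


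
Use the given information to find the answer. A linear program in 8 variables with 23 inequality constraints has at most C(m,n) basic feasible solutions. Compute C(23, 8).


Each vertex corresponds to some choice of n active constraints out of m, so the number of vertices is at most C(m, n) = m! / (n!(m-n)!).
m = 23, n = 8
Numerator: 23 * 22 * 21 * 20 * 19 * 18 * 17 * 16
Denominator: 8! = 40320
C(23, 8) = 490314


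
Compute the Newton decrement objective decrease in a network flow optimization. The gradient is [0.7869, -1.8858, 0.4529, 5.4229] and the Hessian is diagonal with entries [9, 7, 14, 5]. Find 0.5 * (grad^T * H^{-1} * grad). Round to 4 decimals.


Step 1: H is diagonal, so H^(-1) * g = [0.0874, -0.2694, 0.0324, 1.0846].
Step 2: g^T H^(-1) g = sum_i g_i^2 / H_ii
  = (0.7869)^2/9 + (-1.8858)^2/7 + (0.4529)^2/14 + (5.4229)^2/5
  = 0.0688 + 0.508 + 0.0147 + 5.8816 = 6.4731
Step 3: Objective decrease = 0.5 * g^T H^(-1) g = 3.2365


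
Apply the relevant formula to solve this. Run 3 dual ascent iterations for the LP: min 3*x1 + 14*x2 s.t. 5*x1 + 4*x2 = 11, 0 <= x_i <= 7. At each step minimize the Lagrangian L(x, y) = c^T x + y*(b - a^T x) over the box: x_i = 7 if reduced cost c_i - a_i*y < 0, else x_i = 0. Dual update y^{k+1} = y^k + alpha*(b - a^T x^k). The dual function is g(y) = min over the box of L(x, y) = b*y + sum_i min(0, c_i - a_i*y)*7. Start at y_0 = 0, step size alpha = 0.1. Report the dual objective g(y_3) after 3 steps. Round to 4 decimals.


Dual ascent for LP: min 3*x1 + 14*x2, 5*x1 + 4*x2 = 11, 0 <= x_i <= 7
Step 1: y^k = 0.0, reduced costs: (3.0, 14.0)
  x^k = (0.0, 0.0), subgradient = b - a^T x = 11.0
  y^{k+1} = 0.0 + 0.1*11.0 = 1.1
Step 2: y^k = 1.1, reduced costs: (-2.5, 9.6)
  x^k = (7.0, 0.0), subgradient = b - a^T x = -24.0
  y^{k+1} = 1.1 + 0.1*-24.0 = -1.3
Step 3: y^k = -1.3, reduced costs: (9.5, 19.2)
  x^k = (0.0, 0.0), subgradient = b - a^T x = 11.0
  y^{k+1} = -1.3 + 0.1*11.0 = -0.2
Dual objective at y_3 = -0.2: reduced costs (4.0, 14.8), box minimizer x = (0.0, 0.0)
g(y_3) = b*y + (c1 - a1*y)*x1 + (c2 - a2*y)*x2 = 11*(-0.2) + 4.0*0.0 + 14.8*0.0 = -2.2 + 0.0 + 0.0 = -2.2


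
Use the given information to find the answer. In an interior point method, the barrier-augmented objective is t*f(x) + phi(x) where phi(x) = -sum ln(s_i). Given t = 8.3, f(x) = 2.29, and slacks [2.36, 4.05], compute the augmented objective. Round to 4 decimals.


Step 1: Compute log-barrier.
ln values: [0.8587, 1.3987]
phi = -(0.8587 + 1.3987) = -2.2574
Step 2: Compute augmented objective.
t*f(x) = 8.3*2.29 = 19.007
Total = 19.007 - 2.2574 = 16.7496


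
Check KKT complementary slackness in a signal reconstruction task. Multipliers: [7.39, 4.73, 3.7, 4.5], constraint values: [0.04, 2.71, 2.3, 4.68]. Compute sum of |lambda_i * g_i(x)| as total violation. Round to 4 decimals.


KKT complementary slackness check:
lambda_1 * g_1 = 7.39 * 0.04 = 0.2956
lambda_2 * g_2 = 4.73 * 2.71 = 12.8183
lambda_3 * g_3 = 3.7 * 2.3 = 8.51
lambda_4 * g_4 = 4.5 * 4.68 = 21.06
Total violation = 0.2956 + 12.8183 + 8.51 + 21.06 = 42.6839


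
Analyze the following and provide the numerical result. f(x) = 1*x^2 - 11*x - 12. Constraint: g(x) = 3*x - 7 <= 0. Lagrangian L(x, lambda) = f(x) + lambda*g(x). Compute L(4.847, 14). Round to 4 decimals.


Step 1: Evaluate f(x).
f(4.847) = 1*4.847^2 - 11*4.847 - 12 = -41.8236
Step 2: Evaluate g(x).
g(4.847) = 3*4.847 - 7 = 7.541
Step 3: Compute Lagrangian.
L = -41.8236 + 14*7.541 = 63.7504


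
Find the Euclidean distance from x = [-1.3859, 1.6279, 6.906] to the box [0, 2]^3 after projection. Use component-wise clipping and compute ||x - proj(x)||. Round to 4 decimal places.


Project each component onto [0, 2].
clip(-1.3859) = 0.0, clip(1.6279) = 1.6279, clip(6.906) = 2.0
Projection = [0.0, 1.6279, 2.0]
Squared diffs: [1.9207, 0.0, 24.0688]
Distance = sqrt(25.9895) = 5.098


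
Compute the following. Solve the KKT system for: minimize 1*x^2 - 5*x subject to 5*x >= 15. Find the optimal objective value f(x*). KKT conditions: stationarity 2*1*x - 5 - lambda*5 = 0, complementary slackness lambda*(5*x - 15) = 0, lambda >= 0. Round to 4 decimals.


Step 1: Try lambda = 0 (constraint inactive).
x_unc = 5/(2*1) = 2.5
Check: 5*2.5 = 12.5 < 15 -- violated!
Step 2: Constraint must be active: 5*x = 15
x* = 15/5 = 3.0
lambda = (2*1*3.0 - 5)/5 = 0.2
Step 3: Compute optimal value.
f(x*) = 1*3.0^2 - 5*3.0 = -6.0


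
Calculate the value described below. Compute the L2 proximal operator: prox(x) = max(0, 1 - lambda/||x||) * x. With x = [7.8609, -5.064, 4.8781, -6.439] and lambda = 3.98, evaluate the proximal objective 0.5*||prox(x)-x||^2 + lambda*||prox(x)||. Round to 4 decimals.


Step 1: Compute ||x||.
||x|| = 12.357
Step 2: Compute scaling factor.
scale = max(0, 1 - 3.98/12.357) = 0.6779
Step 3: prox(x) = [5.329, -3.433, 3.3069, -4.3651]
||prox(x)|| = 8.377
Step 4: Proximal objective.
0.5*||prox-x||^2 = 7.9202
lambda*||prox|| = 33.3405
Total = 41.2605


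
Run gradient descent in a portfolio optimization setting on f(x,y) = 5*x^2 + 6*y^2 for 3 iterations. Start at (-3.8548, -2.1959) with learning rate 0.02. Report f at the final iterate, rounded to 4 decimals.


Gradient descent on f(x,y) = 5*x^2 + 6*y^2.
Starting point: (-3.8548, -2.1959), alpha = 0.02
Step 1: grad_x = 2*5*-3.8548 = -38.548, grad_y = 2*6*-2.1959 = -26.3508
  x_1 = -3.8548 - 0.02*-38.548 = -3.0838
  y_1 = -2.1959 - 0.02*-26.3508 = -1.6689
Step 2: grad_x = 2*5*-3.0838 = -30.8384, grad_y = 2*6*-1.6689 = -20.0266
  x_2 = -3.0838 - 0.02*-30.8384 = -2.4671
  y_2 = -1.6689 - 0.02*-20.0266 = -1.2684
Step 3: grad_x = 2*5*-2.4671 = -24.6707, grad_y = 2*6*-1.2684 = -15.2202
  x_3 = -2.4671 - 0.02*-24.6707 = -1.9737
  y_3 = -1.2684 - 0.02*-15.2202 = -0.9639
f(-1.9737, -0.9639) = 5*(-1.9737)^2 + 6*(-0.9639)^2 = 25.0518


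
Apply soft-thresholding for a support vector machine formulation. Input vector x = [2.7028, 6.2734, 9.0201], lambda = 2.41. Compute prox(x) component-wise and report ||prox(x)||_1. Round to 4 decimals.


Soft-thresholding with lambda = 2.41:
prox(2.7028) = sign(2.7028)*max(|2.7028| - 2.41, 0) = 0.2928
prox(6.2734) = sign(6.2734)*max(|6.2734| - 2.41, 0) = 3.8634
prox(9.0201) = sign(9.0201)*max(|9.0201| - 2.41, 0) = 6.6101
prox(x) = [0.2928, 3.8634, 6.6101]
||prox(x)||_1 = 0.2928 + 3.8634 + 6.6101 = 10.7663


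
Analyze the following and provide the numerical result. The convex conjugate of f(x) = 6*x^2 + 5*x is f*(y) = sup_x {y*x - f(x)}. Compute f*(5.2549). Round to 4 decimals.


f*(y) = sup_x {y*x - a*x^2 - b*x} = sup_x {(y-b)*x - a*x^2}
FOC: (y - b) - 2a*x = 0 => x* = (y - b)/(2a)
x* = (5.2549 - 5)/(2*6) = 0.0212
f*(5.2549) = (y-b)^2/(4a) = (5.2549 - 5)^2/(4*6)
= 0.065/24 = 0.0027


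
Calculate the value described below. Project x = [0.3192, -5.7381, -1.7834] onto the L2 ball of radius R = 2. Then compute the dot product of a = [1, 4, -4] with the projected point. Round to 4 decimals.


Step 1: Compute ||x|| (intermediates to 6 decimals).
||x|| = sqrt(0.3192^2 + (-5.7381)^2 + (-1.7834)^2) = 6.017325
Step 2: Project.
Since ||x|| > R, scale = R/||x|| = 2/6.017325 = 0.332374, proj(x) = scale * x
proj(x) = [0.106094, -1.907195, -0.592756]
Step 3: Dot product.
a^T * proj(x) = 1*0.106094 + 4*(-1.907195) - 4*(-0.592756) = -5.1517


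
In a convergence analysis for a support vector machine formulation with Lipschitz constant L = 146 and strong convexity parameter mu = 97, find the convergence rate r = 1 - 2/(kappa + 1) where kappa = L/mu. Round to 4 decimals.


Step 1: Compute the condition number.
kappa = L/mu = 146/97 = 1.5052
Step 2: Compute the convergence rate.
r = 1 - 2/(kappa + 1) = 1 - 2*mu/(L + mu) = (L - mu)/(L + mu) = 49/243 = 0.2016


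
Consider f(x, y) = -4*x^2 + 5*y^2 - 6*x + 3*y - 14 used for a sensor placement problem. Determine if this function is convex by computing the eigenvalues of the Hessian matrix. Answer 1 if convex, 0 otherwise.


The Hessian of f(x,y) = -4*x^2 + 5*y^2 - 6*x + 3*y - 14 is:
H = [[-8, 0], [0, 10]]
Trace = -8 + 10 = 2
Determinant = -8*10 - (0)^2 = -80
Discriminant = (2)^2 - 4*-80 = 324.0
Eigenvalues: lambda_1 = -8.0, lambda_2 = 10.0
The function is not convex.

0


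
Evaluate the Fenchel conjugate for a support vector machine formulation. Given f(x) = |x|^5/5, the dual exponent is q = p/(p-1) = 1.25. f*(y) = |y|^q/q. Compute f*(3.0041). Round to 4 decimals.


The conjugate exponent q satisfies 1/p + 1/q = 1.
p = 5, so q = 5/(5 - 1) = 1.25
|y|^q = 3.0041^1.25 = 3.955
f*(3.0041) = 3.955 / 1.25 = 3.164


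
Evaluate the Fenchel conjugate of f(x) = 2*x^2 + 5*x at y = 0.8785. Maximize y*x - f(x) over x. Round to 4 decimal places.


f*(y) = sup_x {y*x - a*x^2 - b*x} = sup_x {(y-b)*x - a*x^2}
FOC: (y - b) - 2a*x = 0 => x* = (y - b)/(2a)
x* = (0.8785 - 5)/(2*2) = -1.0304
f*(0.8785) = (y-b)^2/(4a) = (0.8785 - 5)^2/(4*2)
= 16.9868/8 = 2.1233


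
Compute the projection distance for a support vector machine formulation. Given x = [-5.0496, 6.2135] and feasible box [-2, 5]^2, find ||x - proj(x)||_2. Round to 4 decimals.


Project each component onto [-2, 5].
clip(-5.0496) = -2.0, clip(6.2135) = 5.0
Projection = [-2.0, 5.0]
Squared diffs: [9.3001, 1.4726]
Distance = sqrt(10.7727) = 3.2822


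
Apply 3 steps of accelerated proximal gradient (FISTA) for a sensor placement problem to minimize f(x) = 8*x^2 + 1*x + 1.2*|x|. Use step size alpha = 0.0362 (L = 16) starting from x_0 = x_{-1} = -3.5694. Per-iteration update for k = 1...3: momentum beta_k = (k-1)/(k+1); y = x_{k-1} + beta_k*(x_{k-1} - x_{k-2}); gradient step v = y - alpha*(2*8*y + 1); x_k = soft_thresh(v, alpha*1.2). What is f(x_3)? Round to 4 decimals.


FISTA on f(x) = 8*x^2 + 1*x + 1.2*|x|
L = 16, alpha = 0.0362
Iteration 1: beta = 0.0, y = -3.5694 + 0.0*(-3.5694 + 3.5694) = -3.5694
  grad(y) = -56.1104, v = y - alpha*grad = -1.5382
  prox(v) = soft_thresh(-1.5382, 0.0434) = -1.4948
Iteration 2: beta = 0.3333, y = -1.4948 + 0.3333*(-1.4948 + 3.5694) = -0.8032
  grad(y) = -11.8515, v = y - alpha*grad = -0.3742
  prox(v) = soft_thresh(-0.3742, 0.0434) = -0.3308
Iteration 3: beta = 0.5, y = -0.3308 + 0.5*(-0.3308 + 1.4948) = 0.2513
  grad(y) = 5.02, v = y - alpha*grad = 0.0695
  prox(v) = soft_thresh(0.0695, 0.0434) = 0.0261
f(x_3) = 8*0.0261^2 + 1*0.0261 + 1.2*|0.0261| = 0.0628


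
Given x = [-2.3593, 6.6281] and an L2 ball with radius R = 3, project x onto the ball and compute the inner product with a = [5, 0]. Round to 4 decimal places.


Step 1: Compute ||x|| (intermediates to 6 decimals).
||x|| = sqrt((-2.3593)^2 + 6.6281^2) = 7.035482
Step 2: Project.
Since ||x|| > R, scale = R/||x|| = 3/7.035482 = 0.42641, proj(x) = scale * x
proj(x) = [-1.006029, 2.826288]
Step 3: Dot product.
a^T * proj(x) = 5*(-1.006029) + 0*2.826288 = -5.0301


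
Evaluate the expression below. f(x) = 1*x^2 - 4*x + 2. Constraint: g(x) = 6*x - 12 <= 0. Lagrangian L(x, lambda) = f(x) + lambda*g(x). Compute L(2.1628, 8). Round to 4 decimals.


Step 1: Evaluate f(x).
f(2.1628) = 1*2.1628^2 - 4*2.1628 + 2 = -1.9735
Step 2: Evaluate g(x).
g(2.1628) = 6*2.1628 - 12 = 0.9768
Step 3: Compute Lagrangian.
L = -1.9735 + 8*0.9768 = 5.8409


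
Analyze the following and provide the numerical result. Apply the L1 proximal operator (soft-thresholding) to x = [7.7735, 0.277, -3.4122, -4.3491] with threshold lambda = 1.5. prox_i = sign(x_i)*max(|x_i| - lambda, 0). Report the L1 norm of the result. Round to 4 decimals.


Soft-thresholding with lambda = 1.5:
prox(7.7735) = sign(7.7735)*max(|7.7735| - 1.5, 0) = 6.2735
prox(0.277) = sign(0.277)*max(|0.277| - 1.5, 0) = 0.0
prox(-3.4122) = sign(-3.4122)*max(|-3.4122| - 1.5, 0) = -1.9122
prox(-4.3491) = sign(-4.3491)*max(|-4.3491| - 1.5, 0) = -2.8491
prox(x) = [6.2735, 0.0, -1.9122, -2.8491]
||prox(x)||_1 = 6.2735 + 0.0 + 1.9122 + 2.8491 = 11.0348


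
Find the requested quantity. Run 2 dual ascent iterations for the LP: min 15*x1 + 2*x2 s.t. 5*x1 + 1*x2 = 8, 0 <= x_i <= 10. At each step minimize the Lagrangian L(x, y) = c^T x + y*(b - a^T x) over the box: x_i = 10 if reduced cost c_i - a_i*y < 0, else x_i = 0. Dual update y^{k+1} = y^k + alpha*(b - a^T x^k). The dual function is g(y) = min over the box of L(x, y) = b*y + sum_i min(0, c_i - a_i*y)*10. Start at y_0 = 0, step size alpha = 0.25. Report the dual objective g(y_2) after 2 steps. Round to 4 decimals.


Dual ascent for LP: min 15*x1 + 2*x2, 5*x1 + 1*x2 = 8, 0 <= x_i <= 10
Step 1: y^k = 0.0, reduced costs: (15.0, 2.0)
  x^k = (0.0, 0.0), subgradient = b - a^T x = 8.0
  y^{k+1} = 0.0 + 0.25*8.0 = 2.0
Step 2: y^k = 2.0, reduced costs: (5.0, 0.0)
  x^k = (0.0, 0.0), subgradient = b - a^T x = 8.0
  y^{k+1} = 2.0 + 0.25*8.0 = 4.0
Dual objective at y_2 = 4.0: reduced costs (-5.0, -2.0), box minimizer x = (10.0, 10.0)
g(y_2) = b*y + (c1 - a1*y)*x1 + (c2 - a2*y)*x2 = 8*4.0 + (-5.0)*10.0 + (-2.0)*10.0 = 32.0 - 50.0 - 20.0 = -38.0


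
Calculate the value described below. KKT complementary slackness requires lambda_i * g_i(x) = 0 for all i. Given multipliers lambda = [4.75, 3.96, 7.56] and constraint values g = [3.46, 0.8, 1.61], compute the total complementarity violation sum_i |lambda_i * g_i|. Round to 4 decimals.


KKT complementary slackness check:
lambda_1 * g_1 = 4.75 * 3.46 = 16.435
lambda_2 * g_2 = 3.96 * 0.8 = 3.168
lambda_3 * g_3 = 7.56 * 1.61 = 12.1716
Total violation = 16.435 + 3.168 + 12.1716 = 31.7746


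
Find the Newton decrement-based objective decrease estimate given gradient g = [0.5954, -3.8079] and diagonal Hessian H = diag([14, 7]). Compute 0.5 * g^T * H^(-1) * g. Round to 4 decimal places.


Step 1: H is diagonal, so H^(-1) * g = [0.0425, -0.544].
Step 2: g^T H^(-1) g = sum_i g_i^2 / H_ii
  = (0.5954)^2/14 + (-3.8079)^2/7
  = 0.0253 + 2.0714 = 2.0968
Step 3: Objective decrease = 0.5 * g^T H^(-1) g = 1.0484


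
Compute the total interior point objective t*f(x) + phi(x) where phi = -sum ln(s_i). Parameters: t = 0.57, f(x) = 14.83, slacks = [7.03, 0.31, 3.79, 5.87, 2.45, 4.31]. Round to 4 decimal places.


Step 1: Compute log-barrier.
ln values: [1.9502, -1.1712, 1.3324, 1.7699, 0.8961, 1.4609]
phi = -(1.9502 - 1.1712 + 1.3324 + 1.7699 + 0.8961 + 1.4609) = -6.2383
Step 2: Compute augmented objective.
t*f(x) = 0.57*14.83 = 8.4531
Total = 8.4531 - 6.2383 = 2.2148


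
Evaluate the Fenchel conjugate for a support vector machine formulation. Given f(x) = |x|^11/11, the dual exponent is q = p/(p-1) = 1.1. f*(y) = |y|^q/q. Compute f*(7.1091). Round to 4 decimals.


The conjugate exponent q satisfies 1/p + 1/q = 1.
p = 11, so q = 11/(11 - 1) = 1.1
|y|^q = 7.1091^1.1 = 8.6496
f*(7.1091) = 8.6496 / 1.1 = 7.8633


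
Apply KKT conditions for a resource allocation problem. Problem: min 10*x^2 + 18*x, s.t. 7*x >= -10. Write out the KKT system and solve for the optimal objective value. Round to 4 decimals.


Step 1: Try lambda = 0 (constraint inactive).
Stationarity: 2*10*x + 18 = 0
x* = -18/(2*10) = -0.9
Check constraint: 7*-0.9 = -6.3 >= -10 -- satisfied.
Step 2: Compute optimal value.
f(x*) = 10*(-0.9)^2 + 18*(-0.9) = -8.1


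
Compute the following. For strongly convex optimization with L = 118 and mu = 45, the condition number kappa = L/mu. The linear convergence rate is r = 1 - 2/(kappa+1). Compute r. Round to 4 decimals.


Step 1: Compute the condition number.
kappa = L/mu = 118/45 = 2.6222
Step 2: Compute the convergence rate.
r = 1 - 2/(kappa + 1) = 1 - 2*mu/(L + mu) = (L - mu)/(L + mu) = 73/163 = 0.4479


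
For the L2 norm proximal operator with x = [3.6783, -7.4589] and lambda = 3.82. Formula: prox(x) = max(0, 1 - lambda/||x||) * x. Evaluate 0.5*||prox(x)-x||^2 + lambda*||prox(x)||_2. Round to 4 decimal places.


Step 1: Compute ||x||.
||x|| = 8.3166
Step 2: Compute scaling factor.
scale = max(0, 1 - 3.82/8.3166) = 0.5407
Step 3: prox(x) = [1.9888, -4.0328]
||prox(x)|| = 4.4966
Step 4: Proximal objective.
0.5*||prox-x||^2 = 7.2962
lambda*||prox|| = 17.177
Total = 24.473


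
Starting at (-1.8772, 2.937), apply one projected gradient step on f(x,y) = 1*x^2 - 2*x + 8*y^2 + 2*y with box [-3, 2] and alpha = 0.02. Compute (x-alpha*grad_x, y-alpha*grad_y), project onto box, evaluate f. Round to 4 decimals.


Step 1: Compute gradient at (-1.8772, 2.937).
grad_x = 2*1*-1.8772 - 2 = -5.7544
grad_y = 2*8*2.937 + 2 = 48.992
Step 2: Gradient step.
x_raw = -1.8772 - 0.02*-5.7544 = -1.7621
y_raw = 2.937 - 0.02*48.992 = 1.9572
Step 3: Project onto [-3, 2].
x_proj = clip(-1.7621) = -1.7621
y_proj = clip(1.9572) = 1.9572
Step 4: Evaluate f.
f(-1.7621, 1.9572) = 41.1874


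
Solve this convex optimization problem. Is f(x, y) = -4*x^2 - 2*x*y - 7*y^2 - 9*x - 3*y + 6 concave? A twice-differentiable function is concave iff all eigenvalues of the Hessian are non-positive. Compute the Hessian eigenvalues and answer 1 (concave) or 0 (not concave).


The Hessian of f(x,y) = -4*x^2 - 2*x*y - 7*y^2 - 9*x - 3*y + 6 is:
H = [[-8, -2], [-2, -14]]
Trace = -8 - 14 = -22
Determinant = -8*-14 - (-2)^2 = 108
Discriminant = (-22)^2 - 4*108 = 52.0
Eigenvalues: lambda_1 = -14.6056, lambda_2 = -7.3944
The function is concave.

1


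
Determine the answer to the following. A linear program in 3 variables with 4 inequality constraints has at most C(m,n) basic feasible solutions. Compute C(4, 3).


Each vertex corresponds to some choice of n active constraints out of m, so the number of vertices is at most C(m, n) = m! / (n!(m-n)!).
m = 4, n = 3
Numerator: 4 * 3 * 2
Denominator: 3! = 6
C(4, 3) = 4


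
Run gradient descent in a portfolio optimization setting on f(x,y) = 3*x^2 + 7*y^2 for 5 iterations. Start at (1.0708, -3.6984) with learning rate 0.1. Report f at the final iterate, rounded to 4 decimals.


Gradient descent on f(x,y) = 3*x^2 + 7*y^2.
Starting point: (1.0708, -3.6984), alpha = 0.1
Step 1: grad_x = 2*3*1.0708 = 6.4248, grad_y = 2*7*-3.6984 = -51.7776
  x_1 = 1.0708 - 0.1*6.4248 = 0.4283
  y_1 = -3.6984 - 0.1*-51.7776 = 1.4794
Step 2: grad_x = 2*3*0.4283 = 2.5699, grad_y = 2*7*1.4794 = 20.711
  x_2 = 0.4283 - 0.1*2.5699 = 0.1713
  y_2 = 1.4794 - 0.1*20.711 = -0.5917
Step 3: grad_x = 2*3*0.1713 = 1.028, grad_y = 2*7*-0.5917 = -8.2844
  x_3 = 0.1713 - 0.1*1.028 = 0.0685
  y_3 = -0.5917 - 0.1*-8.2844 = 0.2367
Step 4: grad_x = 2*3*0.0685 = 0.4112, grad_y = 2*7*0.2367 = 3.3138
  x_4 = 0.0685 - 0.1*0.4112 = 0.0274
  y_4 = 0.2367 - 0.1*3.3138 = -0.0947
Step 5: grad_x = 2*3*0.0274 = 0.1645, grad_y = 2*7*-0.0947 = -1.3255
  x_5 = 0.0274 - 0.1*0.1645 = 0.011
  y_5 = -0.0947 - 0.1*-1.3255 = 0.0379
f(0.011, 0.0379) = 3*0.011^2 + 7*0.0379^2 = 0.0104


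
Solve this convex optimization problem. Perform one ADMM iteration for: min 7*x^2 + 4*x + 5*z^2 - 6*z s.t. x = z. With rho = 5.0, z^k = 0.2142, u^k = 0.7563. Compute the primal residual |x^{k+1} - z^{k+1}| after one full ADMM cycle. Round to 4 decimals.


ADMM iteration with rho = 5.0, z^k = 0.2142, u^k = 0.7563
Step 1: x-update.
Minimize 7*x^2 + 4*x + (5.0/2)*(x - 0.2142 + 0.7563)^2
FOC: (2*7 + 5.0)*x = -4 + 5.0*(0.2142 - 0.7563)
x^{k+1} = -0.3532
Step 2: z-update.
Minimize 5*z^2 - 6*z + (5.0/2)*(-0.3532 - z + 0.7563)^2
FOC: (2*5 + 5.0)*z = 6 + 5.0*(-0.3532 + 0.7563)
z^{k+1} = 0.5344
Step 3: u-update.
u^{k+1} = 0.7563 - 0.3532 - 0.5344 = -0.1313
Step 4: Primal residual = |-0.3532 - 0.5344| = 0.8876


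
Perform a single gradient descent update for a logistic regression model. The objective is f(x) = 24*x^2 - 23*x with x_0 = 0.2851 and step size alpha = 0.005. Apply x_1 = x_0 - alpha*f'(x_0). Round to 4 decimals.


We compute the gradient at x_0 and apply the update.
f'(x) = 48*x - 23
f'(0.2851) = 48*0.2851 - 23 = -9.3152
x_1 = 0.2851 - 0.005*-9.3152 = 0.3317


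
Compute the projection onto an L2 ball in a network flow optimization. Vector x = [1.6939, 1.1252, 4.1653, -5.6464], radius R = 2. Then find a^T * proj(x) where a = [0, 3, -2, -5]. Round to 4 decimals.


Step 1: Compute ||x|| (intermediates to 6 decimals).
||x|| = sqrt(1.6939^2 + 1.1252^2 + 4.1653^2 + (-5.6464)^2) = 7.305267
Step 2: Project.
Since ||x|| > R, scale = R/||x|| = 2/7.305267 = 0.273775, proj(x) = scale * x
proj(x) = [0.463747, 0.308052, 1.140355, -1.545843]
Step 3: Dot product.
a^T * proj(x) = 0*0.463747 + 3*0.308052 - 2*1.140355 - 5*(-1.545843) = 6.3727


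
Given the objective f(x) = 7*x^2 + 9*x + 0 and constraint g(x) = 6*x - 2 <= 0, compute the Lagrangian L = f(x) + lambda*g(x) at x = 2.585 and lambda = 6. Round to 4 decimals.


Step 1: Evaluate f(x).
f(2.585) = 7*2.585^2 + 9*2.585 + 0 = 70.0406
Step 2: Evaluate g(x).
g(2.585) = 6*2.585 - 2 = 13.51
Step 3: Compute Lagrangian.
L = 70.0406 + 6*13.51 = 151.1006


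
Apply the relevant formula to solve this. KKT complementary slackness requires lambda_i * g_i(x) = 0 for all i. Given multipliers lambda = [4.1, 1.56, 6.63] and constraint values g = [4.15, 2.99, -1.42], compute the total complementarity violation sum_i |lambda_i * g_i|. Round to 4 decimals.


KKT complementary slackness check:
lambda_1 * g_1 = 4.1 * 4.15 = 17.015
lambda_2 * g_2 = 1.56 * 2.99 = 4.6644
lambda_3 * g_3 = 6.63 * -1.42 = -9.4146
Total violation = 17.015 + 4.6644 + 9.4146 = 31.094


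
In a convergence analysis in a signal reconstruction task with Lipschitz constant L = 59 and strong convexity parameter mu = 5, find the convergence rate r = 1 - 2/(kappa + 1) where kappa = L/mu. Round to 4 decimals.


Step 1: Compute the condition number.
kappa = L/mu = 59/5 = 11.8
Step 2: Compute the convergence rate.
r = 1 - 2/(kappa + 1) = 1 - 2*mu/(L + mu) = (L - mu)/(L + mu) = 54/64 = 0.8438


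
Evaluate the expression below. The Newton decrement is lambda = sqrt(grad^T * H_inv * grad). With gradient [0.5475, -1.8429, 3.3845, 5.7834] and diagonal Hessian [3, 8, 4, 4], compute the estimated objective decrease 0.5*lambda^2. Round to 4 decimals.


Step 1: H is diagonal, so H^(-1) * g = [0.1825, -0.2304, 0.8461, 1.4459].
Step 2: g^T H^(-1) g = sum_i g_i^2 / H_ii
  = (0.5475)^2/3 + (-1.8429)^2/8 + (3.3845)^2/4 + (5.7834)^2/4
  = 0.0999 + 0.4245 + 2.8637 + 8.3619 = 11.7501
Step 3: Objective decrease = 0.5 * g^T H^(-1) g = 5.875


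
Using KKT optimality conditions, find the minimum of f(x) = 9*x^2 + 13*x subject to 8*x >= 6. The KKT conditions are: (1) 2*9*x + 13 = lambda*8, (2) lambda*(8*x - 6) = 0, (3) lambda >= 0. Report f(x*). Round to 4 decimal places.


Step 1: Try lambda = 0 (constraint inactive).
x_unc = -13/(2*9) = -0.7222
Check: 8*-0.7222 = -5.7776 < 6 -- violated!
Step 2: Constraint must be active: 8*x = 6
x* = 6/8 = 0.75
lambda = (2*9*0.75 + 13)/8 = 3.3125
Step 3: Compute optimal value.
f(x*) = 9*0.75^2 + 13*0.75 = 14.8125


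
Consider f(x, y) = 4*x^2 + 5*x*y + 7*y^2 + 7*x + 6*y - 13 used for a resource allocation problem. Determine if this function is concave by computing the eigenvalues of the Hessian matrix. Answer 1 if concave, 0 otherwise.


The Hessian of f(x,y) = 4*x^2 + 5*x*y + 7*y^2 + 7*x + 6*y - 13 is:
H = [[8, 5], [5, 14]]
Trace = 8 + 14 = 22
Determinant = 8*14 - (5)^2 = 87
Discriminant = (22)^2 - 4*87 = 136.0
Eigenvalues: lambda_1 = 5.169, lambda_2 = 16.831
The function is not concave.

0


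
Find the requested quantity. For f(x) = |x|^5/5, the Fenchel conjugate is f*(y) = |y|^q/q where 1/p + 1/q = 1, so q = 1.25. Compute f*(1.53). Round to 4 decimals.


The conjugate exponent q satisfies 1/p + 1/q = 1.
p = 5, so q = 5/(5 - 1) = 1.25
|y|^q = 1.53^1.25 = 1.7016
f*(1.53) = 1.7016 / 1.25 = 1.3613


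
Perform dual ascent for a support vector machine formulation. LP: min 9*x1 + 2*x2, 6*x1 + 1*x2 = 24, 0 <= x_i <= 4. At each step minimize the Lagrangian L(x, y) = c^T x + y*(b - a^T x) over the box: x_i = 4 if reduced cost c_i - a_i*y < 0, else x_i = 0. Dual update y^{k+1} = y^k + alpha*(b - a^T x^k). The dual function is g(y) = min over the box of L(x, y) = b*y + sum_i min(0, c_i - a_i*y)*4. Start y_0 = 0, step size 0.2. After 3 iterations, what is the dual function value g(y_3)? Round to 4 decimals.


Dual ascent for LP: min 9*x1 + 2*x2, 6*x1 + 1*x2 = 24, 0 <= x_i <= 4
Step 1: y^k = 0.0, reduced costs: (9.0, 2.0)
  x^k = (0.0, 0.0), subgradient = b - a^T x = 24.0
  y^{k+1} = 0.0 + 0.2*24.0 = 4.8
Step 2: y^k = 4.8, reduced costs: (-19.8, -2.8)
  x^k = (4.0, 4.0), subgradient = b - a^T x = -4.0
  y^{k+1} = 4.8 + 0.2*-4.0 = 4.0
Step 3: y^k = 4.0, reduced costs: (-15.0, -2.0)
  x^k = (4.0, 4.0), subgradient = b - a^T x = -4.0
  y^{k+1} = 4.0 + 0.2*-4.0 = 3.2
Dual objective at y_3 = 3.2: reduced costs (-10.2, -1.2), box minimizer x = (4.0, 4.0)
g(y_3) = b*y + (c1 - a1*y)*x1 + (c2 - a2*y)*x2 = 24*3.2 + (-10.2)*4.0 + (-1.2)*4.0 = 76.8 - 40.8 - 4.8 = 31.2


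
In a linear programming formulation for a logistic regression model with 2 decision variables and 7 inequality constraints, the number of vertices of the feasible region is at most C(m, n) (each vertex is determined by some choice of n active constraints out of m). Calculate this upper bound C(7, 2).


Each vertex corresponds to some choice of n active constraints out of m, so the number of vertices is at most C(m, n) = m! / (n!(m-n)!).
m = 7, n = 2
Numerator: 7 * 6
Denominator: 2! = 2
C(7, 2) = 21


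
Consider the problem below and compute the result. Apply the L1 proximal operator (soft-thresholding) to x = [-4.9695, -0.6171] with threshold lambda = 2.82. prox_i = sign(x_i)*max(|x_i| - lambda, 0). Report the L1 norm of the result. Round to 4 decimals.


Soft-thresholding with lambda = 2.82:
prox(-4.9695) = sign(-4.9695)*max(|-4.9695| - 2.82, 0) = -2.1495
prox(-0.6171) = sign(-0.6171)*max(|-0.6171| - 2.82, 0) = 0.0
prox(x) = [-2.1495, 0.0]
||prox(x)||_1 = 2.1495 + 0.0 = 2.1495


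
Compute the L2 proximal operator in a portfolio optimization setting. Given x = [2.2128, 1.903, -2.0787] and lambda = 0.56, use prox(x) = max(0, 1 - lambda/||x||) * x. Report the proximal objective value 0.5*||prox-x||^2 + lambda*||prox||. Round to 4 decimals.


Step 1: Compute ||x||.
||x|| = 3.5831
Step 2: Compute scaling factor.
scale = max(0, 1 - 0.56/3.5831) = 0.8437
Step 3: prox(x) = [1.867, 1.6056, -1.7538]
||prox(x)|| = 3.0231
Step 4: Proximal objective.
0.5*||prox-x||^2 = 0.1568
lambda*||prox|| = 1.6929
Total = 1.8498


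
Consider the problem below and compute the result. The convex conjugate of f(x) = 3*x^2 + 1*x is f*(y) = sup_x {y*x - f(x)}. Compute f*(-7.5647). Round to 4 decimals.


f*(y) = sup_x {y*x - a*x^2 - b*x} = sup_x {(y-b)*x - a*x^2}
FOC: (y - b) - 2a*x = 0 => x* = (y - b)/(2a)
x* = (-7.5647 - 1)/(2*3) = -1.4275
f*(-7.5647) = (y-b)^2/(4a) = (-7.5647 - 1)^2/(4*3)
= 73.3541/12 = 6.1128


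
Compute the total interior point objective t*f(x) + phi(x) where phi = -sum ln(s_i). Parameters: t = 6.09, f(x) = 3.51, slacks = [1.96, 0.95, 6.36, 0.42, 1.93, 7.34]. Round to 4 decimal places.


Step 1: Compute log-barrier.
ln values: [0.6729, -0.0513, 1.85, -0.8675, 0.6575, 1.9933]
phi = -(0.6729 - 0.0513 + 1.85 - 0.8675 + 0.6575 + 1.9933) = -4.255
Step 2: Compute augmented objective.
t*f(x) = 6.09*3.51 = 21.3759
Total = 21.3759 - 4.255 = 17.1209
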